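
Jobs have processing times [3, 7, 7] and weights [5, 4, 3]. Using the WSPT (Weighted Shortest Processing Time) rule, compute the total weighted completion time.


Compute p/w ratios and sort ascending (WSPT): [(3, 5), (7, 4), (7, 3)]
Compute weighted completion times:
  Job (p=3,w=5): C=3, w*C=5*3=15
  Job (p=7,w=4): C=10, w*C=4*10=40
  Job (p=7,w=3): C=17, w*C=3*17=51
Total weighted completion time = 106

106


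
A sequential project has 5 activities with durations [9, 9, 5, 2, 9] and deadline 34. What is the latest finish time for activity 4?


LF(activity 4) = deadline - sum of successor durations
Successors: activities 5 through 5 with durations [9]
Sum of successor durations = 9
LF = 34 - 9 = 25

25


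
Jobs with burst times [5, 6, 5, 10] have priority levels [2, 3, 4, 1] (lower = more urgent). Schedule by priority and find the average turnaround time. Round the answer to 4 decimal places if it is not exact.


Sort by priority (ascending = highest first):
Order: [(1, 10), (2, 5), (3, 6), (4, 5)]
Completion times:
  Priority 1, burst=10, C=10
  Priority 2, burst=5, C=15
  Priority 3, burst=6, C=21
  Priority 4, burst=5, C=26
Average turnaround = 72/4 = 18.0

18.0


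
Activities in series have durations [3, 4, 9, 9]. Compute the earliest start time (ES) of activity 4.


Activity 4 starts after activities 1 through 3 complete.
Predecessor durations: [3, 4, 9]
ES = 3 + 4 + 9 = 16

16


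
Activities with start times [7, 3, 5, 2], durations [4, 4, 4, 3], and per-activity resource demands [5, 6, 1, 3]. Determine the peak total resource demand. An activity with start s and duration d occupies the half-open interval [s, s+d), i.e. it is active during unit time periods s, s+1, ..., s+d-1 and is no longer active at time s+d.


Each activity i is active on [start_i, start_i + duration_i).
Compute total resource usage per time slot:
  t=0: active resources = [], total = 0
  t=1: active resources = [], total = 0
  t=2: active resources = [3], total = 3
  t=3: active resources = [6, 3], total = 9
  t=4: active resources = [6, 3], total = 9
  t=5: active resources = [6, 1], total = 7
  t=6: active resources = [6, 1], total = 7
  t=7: active resources = [5, 1], total = 6
  t=8: active resources = [5, 1], total = 6
  t=9: active resources = [5], total = 5
  t=10: active resources = [5], total = 5
Peak resource demand = 9

9


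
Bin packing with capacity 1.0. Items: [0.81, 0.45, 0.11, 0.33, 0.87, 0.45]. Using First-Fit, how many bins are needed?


Place items sequentially using First-Fit:
  Item 0.81 -> new Bin 1
  Item 0.45 -> new Bin 2
  Item 0.11 -> Bin 1 (now 0.92)
  Item 0.33 -> Bin 2 (now 0.78)
  Item 0.87 -> new Bin 3
  Item 0.45 -> new Bin 4
Total bins used = 4

4


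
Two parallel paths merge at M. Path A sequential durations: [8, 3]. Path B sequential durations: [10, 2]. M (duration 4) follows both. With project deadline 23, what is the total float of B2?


Forward pass: ES(B2) = sum of predecessors on chain B = 10
EF = ES + duration = 10 + 2 = 12
Backward pass: LF(M) = deadline = 23; LS(M) = 23 - 4 = 19
LF(B2) = LS(M) - sum(successors on chain B) = 19 - 0 = 19
LS = LF - duration = 19 - 2 = 17
Total float = LS - ES = 17 - 10 = 7

7


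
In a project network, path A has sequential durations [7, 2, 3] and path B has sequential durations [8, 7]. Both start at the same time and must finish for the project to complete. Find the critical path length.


Path A total = 7 + 2 + 3 = 12
Path B total = 8 + 7 = 15
Critical path = longest path = max(12, 15) = 15

15


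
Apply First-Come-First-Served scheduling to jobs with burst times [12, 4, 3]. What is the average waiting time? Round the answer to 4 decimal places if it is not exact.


FCFS order (as given): [12, 4, 3]
Waiting times:
  Job 1: wait = 0
  Job 2: wait = 12
  Job 3: wait = 16
Sum of waiting times = 28
Average waiting time = 28/3 = 9.3333

9.3333


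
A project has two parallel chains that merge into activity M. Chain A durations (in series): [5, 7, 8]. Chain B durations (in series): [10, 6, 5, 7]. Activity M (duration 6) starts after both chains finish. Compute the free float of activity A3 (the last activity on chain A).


ES(A3) = sum of predecessors on chain A = 12
EF(A3) = ES + duration = 12 + 8 = 20
Successor of A3 is M. ES(M) = max(sum(A), sum(B)) = max(20, 28) = 28
Free float = ES(successor) - EF(current) = 28 - 20 = 8

8


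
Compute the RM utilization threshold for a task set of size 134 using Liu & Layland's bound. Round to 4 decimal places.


Compute 2^(1/134) = 1.0051861419
Subtract 1: 1.0051861419 - 1 = 0.0051861419
Multiply by n: 134 * 0.0051861419 = 0.6949430146
Round to 4 dp: 0.6949

0.6949


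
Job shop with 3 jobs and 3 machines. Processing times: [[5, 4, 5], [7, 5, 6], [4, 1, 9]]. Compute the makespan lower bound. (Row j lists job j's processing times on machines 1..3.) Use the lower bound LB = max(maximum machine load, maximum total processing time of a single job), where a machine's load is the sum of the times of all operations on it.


Machine loads:
  Machine 1: 5 + 7 + 4 = 16
  Machine 2: 4 + 5 + 1 = 10
  Machine 3: 5 + 6 + 9 = 20
Max machine load = 20
Job totals:
  Job 1: 14
  Job 2: 18
  Job 3: 14
Max job total = 18
Lower bound = max(20, 18) = 20

20


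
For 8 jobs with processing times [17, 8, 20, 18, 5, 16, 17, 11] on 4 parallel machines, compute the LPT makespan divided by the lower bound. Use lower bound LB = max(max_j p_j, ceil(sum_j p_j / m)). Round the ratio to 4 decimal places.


LPT order: [20, 18, 17, 17, 16, 11, 8, 5]
Machine loads after assignment: [25, 26, 33, 28]
LPT makespan = 33
Lower bound = max(max_job, ceil(total/4)) = max(20, 28) = 28
Ratio = 33 / 28 = 1.1786

1.1786


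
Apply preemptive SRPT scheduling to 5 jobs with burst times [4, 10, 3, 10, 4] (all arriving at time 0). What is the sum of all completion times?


Since all jobs arrive at t=0, SRPT equals SPT ordering.
SPT order: [3, 4, 4, 10, 10]
Completion times:
  Job 1: p=3, C=3
  Job 2: p=4, C=7
  Job 3: p=4, C=11
  Job 4: p=10, C=21
  Job 5: p=10, C=31
Total completion time = 3 + 7 + 11 + 21 + 31 = 73

73


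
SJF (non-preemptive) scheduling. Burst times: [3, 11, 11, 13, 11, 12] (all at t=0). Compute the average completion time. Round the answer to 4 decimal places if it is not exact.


SJF order (ascending): [3, 11, 11, 11, 12, 13]
Completion times:
  Job 1: burst=3, C=3
  Job 2: burst=11, C=14
  Job 3: burst=11, C=25
  Job 4: burst=11, C=36
  Job 5: burst=12, C=48
  Job 6: burst=13, C=61
Average completion = 187/6 = 31.1667

31.1667


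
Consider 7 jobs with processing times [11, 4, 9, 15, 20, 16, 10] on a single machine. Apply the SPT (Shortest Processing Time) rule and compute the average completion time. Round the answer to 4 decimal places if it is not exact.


Sort jobs by processing time (SPT order): [4, 9, 10, 11, 15, 16, 20]
Compute completion times sequentially:
  Job 1: processing = 4, completes at 4
  Job 2: processing = 9, completes at 13
  Job 3: processing = 10, completes at 23
  Job 4: processing = 11, completes at 34
  Job 5: processing = 15, completes at 49
  Job 6: processing = 16, completes at 65
  Job 7: processing = 20, completes at 85
Sum of completion times = 273
Average completion time = 273/7 = 39.0

39.0


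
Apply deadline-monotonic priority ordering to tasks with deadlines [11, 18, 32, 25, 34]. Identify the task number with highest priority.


Sort tasks by relative deadline (ascending):
  Task 1: deadline = 11
  Task 2: deadline = 18
  Task 4: deadline = 25
  Task 3: deadline = 32
  Task 5: deadline = 34
Priority order (highest first): [1, 2, 4, 3, 5]
Highest priority task = 1

1


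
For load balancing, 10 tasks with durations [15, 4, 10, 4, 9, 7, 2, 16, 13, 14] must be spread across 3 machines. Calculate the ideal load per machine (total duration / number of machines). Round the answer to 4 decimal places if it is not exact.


Total processing time = 15 + 4 + 10 + 4 + 9 + 7 + 2 + 16 + 13 + 14 = 94
Number of machines = 3
Ideal balanced load = 94 / 3 = 31.3333

31.3333


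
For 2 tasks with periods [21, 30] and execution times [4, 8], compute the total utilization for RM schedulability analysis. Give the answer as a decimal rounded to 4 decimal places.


Compute individual utilizations (exact fractions):
  Task 1: C/T = 4/21 (approx. 0.1905)
  Task 2: C/T = 8/30 = 4/15 (approx. 0.2667)
Total utilization U = 4/21 + 4/15 = 16/35
Rounded to 4 decimal places: U = 0.4571
RM (Liu & Layland) bound for 2 tasks = 0.828427; compare with U = 16/35 (approx. 0.457143)
U <= bound, so schedulable by RM sufficient condition.

0.4571


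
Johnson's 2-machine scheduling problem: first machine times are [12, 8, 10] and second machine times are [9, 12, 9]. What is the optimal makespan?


Apply Johnson's rule:
  Group 1 (a <= b): [(2, 8, 12)]
  Group 2 (a > b): [(1, 12, 9), (3, 10, 9)]
Optimal job order: [2, 1, 3]
Schedule:
  Job 2: M1 done at 8, M2 done at 20
  Job 1: M1 done at 20, M2 done at 29
  Job 3: M1 done at 30, M2 done at 39
Makespan = 39

39


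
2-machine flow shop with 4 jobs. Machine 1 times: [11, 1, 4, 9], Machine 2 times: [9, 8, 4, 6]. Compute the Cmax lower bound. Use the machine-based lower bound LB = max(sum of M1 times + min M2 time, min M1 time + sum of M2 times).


LB1 = sum(M1 times) + min(M2 times) = 25 + 4 = 29
LB2 = min(M1 times) + sum(M2 times) = 1 + 27 = 28
Lower bound = max(LB1, LB2) = max(29, 28) = 29

29


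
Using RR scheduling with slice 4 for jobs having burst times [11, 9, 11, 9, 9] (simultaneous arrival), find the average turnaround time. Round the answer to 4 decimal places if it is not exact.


Time quantum = 4
Execution trace:
  J1 runs 4 units, time = 4
  J2 runs 4 units, time = 8
  J3 runs 4 units, time = 12
  J4 runs 4 units, time = 16
  J5 runs 4 units, time = 20
  J1 runs 4 units, time = 24
  J2 runs 4 units, time = 28
  J3 runs 4 units, time = 32
  J4 runs 4 units, time = 36
  J5 runs 4 units, time = 40
  J1 runs 3 units, time = 43
  J2 runs 1 units, time = 44
  J3 runs 3 units, time = 47
  J4 runs 1 units, time = 48
  J5 runs 1 units, time = 49
Finish times: [43, 44, 47, 48, 49]
Average turnaround = 231/5 = 46.2

46.2


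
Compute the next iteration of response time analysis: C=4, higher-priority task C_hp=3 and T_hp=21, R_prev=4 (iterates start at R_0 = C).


R_next = C + ceil(R_prev / T_hp) * C_hp
ceil(4 / 21) = ceil(0.1905) = 1
Interference = 1 * 3 = 3
R_next = 4 + 3 = 7

7


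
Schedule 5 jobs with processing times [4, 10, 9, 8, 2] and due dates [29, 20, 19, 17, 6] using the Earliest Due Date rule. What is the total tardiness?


Sort by due date (EDD order): [(2, 6), (8, 17), (9, 19), (10, 20), (4, 29)]
Compute completion times and tardiness:
  Job 1: p=2, d=6, C=2, tardiness=max(0,2-6)=0
  Job 2: p=8, d=17, C=10, tardiness=max(0,10-17)=0
  Job 3: p=9, d=19, C=19, tardiness=max(0,19-19)=0
  Job 4: p=10, d=20, C=29, tardiness=max(0,29-20)=9
  Job 5: p=4, d=29, C=33, tardiness=max(0,33-29)=4
Total tardiness = 13

13


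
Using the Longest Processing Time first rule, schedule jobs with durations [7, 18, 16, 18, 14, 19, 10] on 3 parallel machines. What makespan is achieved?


Sort jobs in decreasing order (LPT): [19, 18, 18, 16, 14, 10, 7]
Assign each job to the least loaded machine:
  Machine 1: jobs [19, 10, 7], load = 36
  Machine 2: jobs [18, 16], load = 34
  Machine 3: jobs [18, 14], load = 32
Makespan = max load = 36

36


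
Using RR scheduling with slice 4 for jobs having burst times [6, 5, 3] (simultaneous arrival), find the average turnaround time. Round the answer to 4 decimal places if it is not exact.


Time quantum = 4
Execution trace:
  J1 runs 4 units, time = 4
  J2 runs 4 units, time = 8
  J3 runs 3 units, time = 11
  J1 runs 2 units, time = 13
  J2 runs 1 units, time = 14
Finish times: [13, 14, 11]
Average turnaround = 38/3 = 12.6667

12.6667


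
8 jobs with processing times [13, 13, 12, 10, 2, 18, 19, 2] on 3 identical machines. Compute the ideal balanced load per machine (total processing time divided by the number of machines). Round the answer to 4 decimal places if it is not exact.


Total processing time = 13 + 13 + 12 + 10 + 2 + 18 + 19 + 2 = 89
Number of machines = 3
Ideal balanced load = 89 / 3 = 29.6667

29.6667


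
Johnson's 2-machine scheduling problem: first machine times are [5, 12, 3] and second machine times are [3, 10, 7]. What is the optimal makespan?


Apply Johnson's rule:
  Group 1 (a <= b): [(3, 3, 7)]
  Group 2 (a > b): [(2, 12, 10), (1, 5, 3)]
Optimal job order: [3, 2, 1]
Schedule:
  Job 3: M1 done at 3, M2 done at 10
  Job 2: M1 done at 15, M2 done at 25
  Job 1: M1 done at 20, M2 done at 28
Makespan = 28

28


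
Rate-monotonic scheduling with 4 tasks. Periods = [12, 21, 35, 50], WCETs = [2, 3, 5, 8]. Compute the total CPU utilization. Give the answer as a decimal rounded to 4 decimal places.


Compute individual utilizations (exact fractions):
  Task 1: C/T = 2/12 = 1/6 (approx. 0.1667)
  Task 2: C/T = 3/21 = 1/7 (approx. 0.1429)
  Task 3: C/T = 5/35 = 1/7 (approx. 0.1429)
  Task 4: C/T = 8/50 = 4/25 (approx. 0.16)
Total utilization U = 1/6 + 1/7 + 1/7 + 4/25 = 643/1050
Rounded to 4 decimal places: U = 0.6124
RM (Liu & Layland) bound for 4 tasks = 0.756828; compare with U = 643/1050 (approx. 0.612381)
U <= bound, so schedulable by RM sufficient condition.

0.6124


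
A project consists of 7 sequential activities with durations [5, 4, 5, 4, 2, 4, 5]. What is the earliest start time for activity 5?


Activity 5 starts after activities 1 through 4 complete.
Predecessor durations: [5, 4, 5, 4]
ES = 5 + 4 + 5 + 4 = 18

18


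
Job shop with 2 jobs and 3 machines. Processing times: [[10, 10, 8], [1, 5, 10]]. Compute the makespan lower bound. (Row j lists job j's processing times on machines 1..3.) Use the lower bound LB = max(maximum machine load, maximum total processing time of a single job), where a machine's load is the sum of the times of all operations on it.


Machine loads:
  Machine 1: 10 + 1 = 11
  Machine 2: 10 + 5 = 15
  Machine 3: 8 + 10 = 18
Max machine load = 18
Job totals:
  Job 1: 28
  Job 2: 16
Max job total = 28
Lower bound = max(18, 28) = 28

28


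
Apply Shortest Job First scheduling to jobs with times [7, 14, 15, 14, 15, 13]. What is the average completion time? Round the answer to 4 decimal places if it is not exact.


SJF order (ascending): [7, 13, 14, 14, 15, 15]
Completion times:
  Job 1: burst=7, C=7
  Job 2: burst=13, C=20
  Job 3: burst=14, C=34
  Job 4: burst=14, C=48
  Job 5: burst=15, C=63
  Job 6: burst=15, C=78
Average completion = 250/6 = 41.6667

41.6667


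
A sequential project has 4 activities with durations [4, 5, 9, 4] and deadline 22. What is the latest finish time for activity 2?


LF(activity 2) = deadline - sum of successor durations
Successors: activities 3 through 4 with durations [9, 4]
Sum of successor durations = 13
LF = 22 - 13 = 9

9


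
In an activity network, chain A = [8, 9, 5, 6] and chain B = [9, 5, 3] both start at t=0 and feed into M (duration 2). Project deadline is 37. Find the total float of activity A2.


Forward pass: ES(A2) = sum of predecessors on chain A = 8
EF = ES + duration = 8 + 9 = 17
Backward pass: LF(M) = deadline = 37; LS(M) = 37 - 2 = 35
LF(A2) = LS(M) - sum(successors on chain A) = 35 - 11 = 24
LS = LF - duration = 24 - 9 = 15
Total float = LS - ES = 15 - 8 = 7

7


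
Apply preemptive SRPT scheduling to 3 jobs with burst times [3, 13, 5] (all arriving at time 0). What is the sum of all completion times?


Since all jobs arrive at t=0, SRPT equals SPT ordering.
SPT order: [3, 5, 13]
Completion times:
  Job 1: p=3, C=3
  Job 2: p=5, C=8
  Job 3: p=13, C=21
Total completion time = 3 + 8 + 21 = 32

32


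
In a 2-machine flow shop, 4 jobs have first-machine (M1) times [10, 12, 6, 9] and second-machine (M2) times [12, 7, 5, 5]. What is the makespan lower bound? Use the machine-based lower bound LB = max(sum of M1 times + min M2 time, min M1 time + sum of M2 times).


LB1 = sum(M1 times) + min(M2 times) = 37 + 5 = 42
LB2 = min(M1 times) + sum(M2 times) = 6 + 29 = 35
Lower bound = max(LB1, LB2) = max(42, 35) = 42

42


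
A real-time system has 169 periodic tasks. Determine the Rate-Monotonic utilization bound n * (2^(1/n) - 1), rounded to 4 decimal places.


Compute 2^(1/169) = 1.0041098851
Subtract 1: 1.0041098851 - 1 = 0.0041098851
Multiply by n: 169 * 0.0041098851 = 0.6945705819
Round to 4 dp: 0.6946

0.6946


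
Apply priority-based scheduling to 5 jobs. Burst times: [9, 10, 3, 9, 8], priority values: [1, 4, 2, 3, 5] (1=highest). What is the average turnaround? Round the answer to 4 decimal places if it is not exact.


Sort by priority (ascending = highest first):
Order: [(1, 9), (2, 3), (3, 9), (4, 10), (5, 8)]
Completion times:
  Priority 1, burst=9, C=9
  Priority 2, burst=3, C=12
  Priority 3, burst=9, C=21
  Priority 4, burst=10, C=31
  Priority 5, burst=8, C=39
Average turnaround = 112/5 = 22.4

22.4


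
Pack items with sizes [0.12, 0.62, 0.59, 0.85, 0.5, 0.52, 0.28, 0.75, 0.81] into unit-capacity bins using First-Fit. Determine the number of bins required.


Place items sequentially using First-Fit:
  Item 0.12 -> new Bin 1
  Item 0.62 -> Bin 1 (now 0.74)
  Item 0.59 -> new Bin 2
  Item 0.85 -> new Bin 3
  Item 0.5 -> new Bin 4
  Item 0.52 -> new Bin 5
  Item 0.28 -> Bin 2 (now 0.87)
  Item 0.75 -> new Bin 6
  Item 0.81 -> new Bin 7
Total bins used = 7

7


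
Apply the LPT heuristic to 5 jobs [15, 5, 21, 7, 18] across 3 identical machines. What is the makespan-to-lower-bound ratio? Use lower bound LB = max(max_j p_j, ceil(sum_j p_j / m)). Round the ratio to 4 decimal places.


LPT order: [21, 18, 15, 7, 5]
Machine loads after assignment: [21, 23, 22]
LPT makespan = 23
Lower bound = max(max_job, ceil(total/3)) = max(21, 22) = 22
Ratio = 23 / 22 = 1.0455

1.0455


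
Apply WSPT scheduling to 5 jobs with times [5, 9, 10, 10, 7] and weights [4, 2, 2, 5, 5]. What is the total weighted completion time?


Compute p/w ratios and sort ascending (WSPT): [(5, 4), (7, 5), (10, 5), (9, 2), (10, 2)]
Compute weighted completion times:
  Job (p=5,w=4): C=5, w*C=4*5=20
  Job (p=7,w=5): C=12, w*C=5*12=60
  Job (p=10,w=5): C=22, w*C=5*22=110
  Job (p=9,w=2): C=31, w*C=2*31=62
  Job (p=10,w=2): C=41, w*C=2*41=82
Total weighted completion time = 334

334


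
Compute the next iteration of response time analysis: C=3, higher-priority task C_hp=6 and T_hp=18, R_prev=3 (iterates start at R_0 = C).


R_next = C + ceil(R_prev / T_hp) * C_hp
ceil(3 / 18) = ceil(0.1667) = 1
Interference = 1 * 6 = 6
R_next = 3 + 6 = 9

9


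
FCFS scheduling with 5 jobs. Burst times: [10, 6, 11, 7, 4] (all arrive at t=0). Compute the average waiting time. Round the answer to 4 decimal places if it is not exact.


FCFS order (as given): [10, 6, 11, 7, 4]
Waiting times:
  Job 1: wait = 0
  Job 2: wait = 10
  Job 3: wait = 16
  Job 4: wait = 27
  Job 5: wait = 34
Sum of waiting times = 87
Average waiting time = 87/5 = 17.4

17.4


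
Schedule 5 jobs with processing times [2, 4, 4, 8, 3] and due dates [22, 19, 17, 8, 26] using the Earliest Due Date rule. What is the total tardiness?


Sort by due date (EDD order): [(8, 8), (4, 17), (4, 19), (2, 22), (3, 26)]
Compute completion times and tardiness:
  Job 1: p=8, d=8, C=8, tardiness=max(0,8-8)=0
  Job 2: p=4, d=17, C=12, tardiness=max(0,12-17)=0
  Job 3: p=4, d=19, C=16, tardiness=max(0,16-19)=0
  Job 4: p=2, d=22, C=18, tardiness=max(0,18-22)=0
  Job 5: p=3, d=26, C=21, tardiness=max(0,21-26)=0
Total tardiness = 0

0


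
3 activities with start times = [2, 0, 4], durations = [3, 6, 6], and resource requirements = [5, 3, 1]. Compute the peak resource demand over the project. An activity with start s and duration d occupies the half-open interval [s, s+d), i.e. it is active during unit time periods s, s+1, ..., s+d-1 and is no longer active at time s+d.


Each activity i is active on [start_i, start_i + duration_i).
Compute total resource usage per time slot:
  t=0: active resources = [3], total = 3
  t=1: active resources = [3], total = 3
  t=2: active resources = [5, 3], total = 8
  t=3: active resources = [5, 3], total = 8
  t=4: active resources = [5, 3, 1], total = 9
  t=5: active resources = [3, 1], total = 4
  t=6: active resources = [1], total = 1
  t=7: active resources = [1], total = 1
  t=8: active resources = [1], total = 1
  t=9: active resources = [1], total = 1
Peak resource demand = 9

9


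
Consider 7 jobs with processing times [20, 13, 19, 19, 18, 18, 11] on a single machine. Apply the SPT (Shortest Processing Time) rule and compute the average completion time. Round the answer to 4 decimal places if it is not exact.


Sort jobs by processing time (SPT order): [11, 13, 18, 18, 19, 19, 20]
Compute completion times sequentially:
  Job 1: processing = 11, completes at 11
  Job 2: processing = 13, completes at 24
  Job 3: processing = 18, completes at 42
  Job 4: processing = 18, completes at 60
  Job 5: processing = 19, completes at 79
  Job 6: processing = 19, completes at 98
  Job 7: processing = 20, completes at 118
Sum of completion times = 432
Average completion time = 432/7 = 61.7143

61.7143


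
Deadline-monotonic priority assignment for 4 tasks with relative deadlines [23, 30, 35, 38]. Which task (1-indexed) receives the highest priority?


Sort tasks by relative deadline (ascending):
  Task 1: deadline = 23
  Task 2: deadline = 30
  Task 3: deadline = 35
  Task 4: deadline = 38
Priority order (highest first): [1, 2, 3, 4]
Highest priority task = 1

1


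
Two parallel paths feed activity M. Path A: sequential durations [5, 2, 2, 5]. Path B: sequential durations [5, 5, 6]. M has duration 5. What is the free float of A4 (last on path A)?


ES(A4) = sum of predecessors on chain A = 9
EF(A4) = ES + duration = 9 + 5 = 14
Successor of A4 is M. ES(M) = max(sum(A), sum(B)) = max(14, 16) = 16
Free float = ES(successor) - EF(current) = 16 - 14 = 2

2


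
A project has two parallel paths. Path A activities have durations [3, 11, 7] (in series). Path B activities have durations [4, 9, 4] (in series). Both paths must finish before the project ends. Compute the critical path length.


Path A total = 3 + 11 + 7 = 21
Path B total = 4 + 9 + 4 = 17
Critical path = longest path = max(21, 17) = 21

21


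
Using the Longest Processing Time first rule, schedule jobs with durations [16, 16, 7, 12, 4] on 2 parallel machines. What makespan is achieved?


Sort jobs in decreasing order (LPT): [16, 16, 12, 7, 4]
Assign each job to the least loaded machine:
  Machine 1: jobs [16, 12], load = 28
  Machine 2: jobs [16, 7, 4], load = 27
Makespan = max load = 28

28


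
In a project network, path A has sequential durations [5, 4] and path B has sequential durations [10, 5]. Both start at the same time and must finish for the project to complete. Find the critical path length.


Path A total = 5 + 4 = 9
Path B total = 10 + 5 = 15
Critical path = longest path = max(9, 15) = 15

15


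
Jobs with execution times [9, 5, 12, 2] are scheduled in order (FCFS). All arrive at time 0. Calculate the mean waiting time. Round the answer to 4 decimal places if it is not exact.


FCFS order (as given): [9, 5, 12, 2]
Waiting times:
  Job 1: wait = 0
  Job 2: wait = 9
  Job 3: wait = 14
  Job 4: wait = 26
Sum of waiting times = 49
Average waiting time = 49/4 = 12.25

12.25


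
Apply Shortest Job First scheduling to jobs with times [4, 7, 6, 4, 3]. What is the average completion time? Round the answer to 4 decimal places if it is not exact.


SJF order (ascending): [3, 4, 4, 6, 7]
Completion times:
  Job 1: burst=3, C=3
  Job 2: burst=4, C=7
  Job 3: burst=4, C=11
  Job 4: burst=6, C=17
  Job 5: burst=7, C=24
Average completion = 62/5 = 12.4

12.4


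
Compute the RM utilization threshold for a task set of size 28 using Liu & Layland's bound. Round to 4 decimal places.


Compute 2^(1/28) = 1.0250642120
Subtract 1: 1.0250642120 - 1 = 0.0250642120
Multiply by n: 28 * 0.0250642120 = 0.7017979360
Round to 4 dp: 0.7018

0.7018


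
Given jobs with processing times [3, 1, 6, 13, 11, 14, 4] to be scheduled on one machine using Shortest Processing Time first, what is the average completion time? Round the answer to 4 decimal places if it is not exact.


Sort jobs by processing time (SPT order): [1, 3, 4, 6, 11, 13, 14]
Compute completion times sequentially:
  Job 1: processing = 1, completes at 1
  Job 2: processing = 3, completes at 4
  Job 3: processing = 4, completes at 8
  Job 4: processing = 6, completes at 14
  Job 5: processing = 11, completes at 25
  Job 6: processing = 13, completes at 38
  Job 7: processing = 14, completes at 52
Sum of completion times = 142
Average completion time = 142/7 = 20.2857

20.2857


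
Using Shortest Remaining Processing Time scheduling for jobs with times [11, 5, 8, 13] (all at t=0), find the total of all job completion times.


Since all jobs arrive at t=0, SRPT equals SPT ordering.
SPT order: [5, 8, 11, 13]
Completion times:
  Job 1: p=5, C=5
  Job 2: p=8, C=13
  Job 3: p=11, C=24
  Job 4: p=13, C=37
Total completion time = 5 + 13 + 24 + 37 = 79

79


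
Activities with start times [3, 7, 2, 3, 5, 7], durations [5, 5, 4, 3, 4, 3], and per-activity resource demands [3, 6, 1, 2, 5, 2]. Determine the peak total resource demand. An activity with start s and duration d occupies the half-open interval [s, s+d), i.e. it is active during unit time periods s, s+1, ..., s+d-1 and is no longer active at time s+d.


Each activity i is active on [start_i, start_i + duration_i).
Compute total resource usage per time slot:
  t=0: active resources = [], total = 0
  t=1: active resources = [], total = 0
  t=2: active resources = [1], total = 1
  t=3: active resources = [3, 1, 2], total = 6
  t=4: active resources = [3, 1, 2], total = 6
  t=5: active resources = [3, 1, 2, 5], total = 11
  t=6: active resources = [3, 5], total = 8
  t=7: active resources = [3, 6, 5, 2], total = 16
  t=8: active resources = [6, 5, 2], total = 13
  t=9: active resources = [6, 2], total = 8
  t=10: active resources = [6], total = 6
  t=11: active resources = [6], total = 6
Peak resource demand = 16

16


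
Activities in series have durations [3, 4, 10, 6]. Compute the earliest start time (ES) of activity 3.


Activity 3 starts after activities 1 through 2 complete.
Predecessor durations: [3, 4]
ES = 3 + 4 = 7

7


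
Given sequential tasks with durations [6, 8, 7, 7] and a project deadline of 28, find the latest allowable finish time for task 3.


LF(activity 3) = deadline - sum of successor durations
Successors: activities 4 through 4 with durations [7]
Sum of successor durations = 7
LF = 28 - 7 = 21

21


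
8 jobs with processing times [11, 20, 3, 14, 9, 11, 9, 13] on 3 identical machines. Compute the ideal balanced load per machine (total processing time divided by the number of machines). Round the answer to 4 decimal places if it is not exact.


Total processing time = 11 + 20 + 3 + 14 + 9 + 11 + 9 + 13 = 90
Number of machines = 3
Ideal balanced load = 90 / 3 = 30.0

30.0


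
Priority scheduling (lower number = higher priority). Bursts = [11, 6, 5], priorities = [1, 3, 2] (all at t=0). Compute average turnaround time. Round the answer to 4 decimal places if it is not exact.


Sort by priority (ascending = highest first):
Order: [(1, 11), (2, 5), (3, 6)]
Completion times:
  Priority 1, burst=11, C=11
  Priority 2, burst=5, C=16
  Priority 3, burst=6, C=22
Average turnaround = 49/3 = 16.3333

16.3333


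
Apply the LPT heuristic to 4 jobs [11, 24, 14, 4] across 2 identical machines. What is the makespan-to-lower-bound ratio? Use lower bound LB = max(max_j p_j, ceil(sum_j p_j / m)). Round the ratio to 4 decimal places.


LPT order: [24, 14, 11, 4]
Machine loads after assignment: [28, 25]
LPT makespan = 28
Lower bound = max(max_job, ceil(total/2)) = max(24, 27) = 27
Ratio = 28 / 27 = 1.037

1.037


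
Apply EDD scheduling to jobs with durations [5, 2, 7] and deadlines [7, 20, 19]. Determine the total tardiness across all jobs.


Sort by due date (EDD order): [(5, 7), (7, 19), (2, 20)]
Compute completion times and tardiness:
  Job 1: p=5, d=7, C=5, tardiness=max(0,5-7)=0
  Job 2: p=7, d=19, C=12, tardiness=max(0,12-19)=0
  Job 3: p=2, d=20, C=14, tardiness=max(0,14-20)=0
Total tardiness = 0

0


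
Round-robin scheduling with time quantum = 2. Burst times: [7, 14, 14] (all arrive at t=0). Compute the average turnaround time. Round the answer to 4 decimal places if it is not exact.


Time quantum = 2
Execution trace:
  J1 runs 2 units, time = 2
  J2 runs 2 units, time = 4
  J3 runs 2 units, time = 6
  J1 runs 2 units, time = 8
  J2 runs 2 units, time = 10
  J3 runs 2 units, time = 12
  J1 runs 2 units, time = 14
  J2 runs 2 units, time = 16
  J3 runs 2 units, time = 18
  J1 runs 1 units, time = 19
  J2 runs 2 units, time = 21
  J3 runs 2 units, time = 23
  J2 runs 2 units, time = 25
  J3 runs 2 units, time = 27
  J2 runs 2 units, time = 29
  J3 runs 2 units, time = 31
  J2 runs 2 units, time = 33
  J3 runs 2 units, time = 35
Finish times: [19, 33, 35]
Average turnaround = 87/3 = 29.0

29.0


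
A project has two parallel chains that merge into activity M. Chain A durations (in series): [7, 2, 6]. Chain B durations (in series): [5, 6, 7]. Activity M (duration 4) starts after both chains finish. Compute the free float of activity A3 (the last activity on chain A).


ES(A3) = sum of predecessors on chain A = 9
EF(A3) = ES + duration = 9 + 6 = 15
Successor of A3 is M. ES(M) = max(sum(A), sum(B)) = max(15, 18) = 18
Free float = ES(successor) - EF(current) = 18 - 15 = 3

3


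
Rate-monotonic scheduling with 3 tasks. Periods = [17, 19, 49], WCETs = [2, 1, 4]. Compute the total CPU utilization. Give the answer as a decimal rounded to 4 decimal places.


Compute individual utilizations (exact fractions):
  Task 1: C/T = 2/17 (approx. 0.1176)
  Task 2: C/T = 1/19 (approx. 0.0526)
  Task 3: C/T = 4/49 (approx. 0.0816)
Total utilization U = 2/17 + 1/19 + 4/49 = 3987/15827
Rounded to 4 decimal places: U = 0.2519
RM (Liu & Layland) bound for 3 tasks = 0.779763; compare with U = 3987/15827 (approx. 0.251911)
U <= bound, so schedulable by RM sufficient condition.

0.2519


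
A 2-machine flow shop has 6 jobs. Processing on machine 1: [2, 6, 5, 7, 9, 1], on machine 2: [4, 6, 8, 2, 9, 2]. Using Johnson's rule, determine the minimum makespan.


Apply Johnson's rule:
  Group 1 (a <= b): [(6, 1, 2), (1, 2, 4), (3, 5, 8), (2, 6, 6), (5, 9, 9)]
  Group 2 (a > b): [(4, 7, 2)]
Optimal job order: [6, 1, 3, 2, 5, 4]
Schedule:
  Job 6: M1 done at 1, M2 done at 3
  Job 1: M1 done at 3, M2 done at 7
  Job 3: M1 done at 8, M2 done at 16
  Job 2: M1 done at 14, M2 done at 22
  Job 5: M1 done at 23, M2 done at 32
  Job 4: M1 done at 30, M2 done at 34
Makespan = 34

34


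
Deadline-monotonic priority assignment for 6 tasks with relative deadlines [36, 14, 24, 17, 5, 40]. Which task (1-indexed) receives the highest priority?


Sort tasks by relative deadline (ascending):
  Task 5: deadline = 5
  Task 2: deadline = 14
  Task 4: deadline = 17
  Task 3: deadline = 24
  Task 1: deadline = 36
  Task 6: deadline = 40
Priority order (highest first): [5, 2, 4, 3, 1, 6]
Highest priority task = 5

5


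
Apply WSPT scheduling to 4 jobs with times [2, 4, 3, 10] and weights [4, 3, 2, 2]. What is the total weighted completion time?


Compute p/w ratios and sort ascending (WSPT): [(2, 4), (4, 3), (3, 2), (10, 2)]
Compute weighted completion times:
  Job (p=2,w=4): C=2, w*C=4*2=8
  Job (p=4,w=3): C=6, w*C=3*6=18
  Job (p=3,w=2): C=9, w*C=2*9=18
  Job (p=10,w=2): C=19, w*C=2*19=38
Total weighted completion time = 82

82


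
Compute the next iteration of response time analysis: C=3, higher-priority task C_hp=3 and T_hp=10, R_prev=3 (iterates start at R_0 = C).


R_next = C + ceil(R_prev / T_hp) * C_hp
ceil(3 / 10) = ceil(0.3) = 1
Interference = 1 * 3 = 3
R_next = 3 + 3 = 6

6


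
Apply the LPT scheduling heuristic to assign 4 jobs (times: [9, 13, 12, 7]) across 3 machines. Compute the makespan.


Sort jobs in decreasing order (LPT): [13, 12, 9, 7]
Assign each job to the least loaded machine:
  Machine 1: jobs [13], load = 13
  Machine 2: jobs [12], load = 12
  Machine 3: jobs [9, 7], load = 16
Makespan = max load = 16

16


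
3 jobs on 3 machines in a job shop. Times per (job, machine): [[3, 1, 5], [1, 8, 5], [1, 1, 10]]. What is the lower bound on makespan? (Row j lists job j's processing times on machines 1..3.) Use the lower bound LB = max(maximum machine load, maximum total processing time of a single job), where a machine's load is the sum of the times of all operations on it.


Machine loads:
  Machine 1: 3 + 1 + 1 = 5
  Machine 2: 1 + 8 + 1 = 10
  Machine 3: 5 + 5 + 10 = 20
Max machine load = 20
Job totals:
  Job 1: 9
  Job 2: 14
  Job 3: 12
Max job total = 14
Lower bound = max(20, 14) = 20

20


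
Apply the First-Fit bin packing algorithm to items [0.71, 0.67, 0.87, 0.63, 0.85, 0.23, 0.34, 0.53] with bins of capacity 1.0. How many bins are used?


Place items sequentially using First-Fit:
  Item 0.71 -> new Bin 1
  Item 0.67 -> new Bin 2
  Item 0.87 -> new Bin 3
  Item 0.63 -> new Bin 4
  Item 0.85 -> new Bin 5
  Item 0.23 -> Bin 1 (now 0.94)
  Item 0.34 -> Bin 4 (now 0.97)
  Item 0.53 -> new Bin 6
Total bins used = 6

6


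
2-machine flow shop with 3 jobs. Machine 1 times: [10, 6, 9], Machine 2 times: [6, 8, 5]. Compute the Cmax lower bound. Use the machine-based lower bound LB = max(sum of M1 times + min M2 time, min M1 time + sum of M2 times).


LB1 = sum(M1 times) + min(M2 times) = 25 + 5 = 30
LB2 = min(M1 times) + sum(M2 times) = 6 + 19 = 25
Lower bound = max(LB1, LB2) = max(30, 25) = 30

30


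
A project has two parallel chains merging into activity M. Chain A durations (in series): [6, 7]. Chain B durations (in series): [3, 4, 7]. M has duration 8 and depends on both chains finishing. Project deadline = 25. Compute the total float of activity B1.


Forward pass: ES(B1) = sum of predecessors on chain B = 0
EF = ES + duration = 0 + 3 = 3
Backward pass: LF(M) = deadline = 25; LS(M) = 25 - 8 = 17
LF(B1) = LS(M) - sum(successors on chain B) = 17 - 11 = 6
LS = LF - duration = 6 - 3 = 3
Total float = LS - ES = 3 - 0 = 3

3


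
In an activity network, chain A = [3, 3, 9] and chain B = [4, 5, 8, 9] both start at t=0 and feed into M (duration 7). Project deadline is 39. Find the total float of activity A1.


Forward pass: ES(A1) = sum of predecessors on chain A = 0
EF = ES + duration = 0 + 3 = 3
Backward pass: LF(M) = deadline = 39; LS(M) = 39 - 7 = 32
LF(A1) = LS(M) - sum(successors on chain A) = 32 - 12 = 20
LS = LF - duration = 20 - 3 = 17
Total float = LS - ES = 17 - 0 = 17

17


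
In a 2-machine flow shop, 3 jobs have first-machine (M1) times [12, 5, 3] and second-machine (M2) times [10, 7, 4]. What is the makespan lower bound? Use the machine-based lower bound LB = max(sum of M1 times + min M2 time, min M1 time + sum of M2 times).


LB1 = sum(M1 times) + min(M2 times) = 20 + 4 = 24
LB2 = min(M1 times) + sum(M2 times) = 3 + 21 = 24
Lower bound = max(LB1, LB2) = max(24, 24) = 24

24


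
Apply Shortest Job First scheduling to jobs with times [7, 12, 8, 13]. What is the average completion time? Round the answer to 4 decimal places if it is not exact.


SJF order (ascending): [7, 8, 12, 13]
Completion times:
  Job 1: burst=7, C=7
  Job 2: burst=8, C=15
  Job 3: burst=12, C=27
  Job 4: burst=13, C=40
Average completion = 89/4 = 22.25

22.25


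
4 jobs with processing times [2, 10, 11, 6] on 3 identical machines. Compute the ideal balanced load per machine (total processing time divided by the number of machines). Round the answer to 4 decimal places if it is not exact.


Total processing time = 2 + 10 + 11 + 6 = 29
Number of machines = 3
Ideal balanced load = 29 / 3 = 9.6667

9.6667


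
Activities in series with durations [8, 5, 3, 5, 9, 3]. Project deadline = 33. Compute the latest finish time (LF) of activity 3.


LF(activity 3) = deadline - sum of successor durations
Successors: activities 4 through 6 with durations [5, 9, 3]
Sum of successor durations = 17
LF = 33 - 17 = 16

16


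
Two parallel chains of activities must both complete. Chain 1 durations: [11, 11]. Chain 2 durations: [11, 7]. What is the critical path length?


Path A total = 11 + 11 = 22
Path B total = 11 + 7 = 18
Critical path = longest path = max(22, 18) = 22

22


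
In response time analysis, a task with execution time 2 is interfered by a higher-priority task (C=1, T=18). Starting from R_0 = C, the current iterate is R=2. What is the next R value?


R_next = C + ceil(R_prev / T_hp) * C_hp
ceil(2 / 18) = ceil(0.1111) = 1
Interference = 1 * 1 = 1
R_next = 2 + 1 = 3

3


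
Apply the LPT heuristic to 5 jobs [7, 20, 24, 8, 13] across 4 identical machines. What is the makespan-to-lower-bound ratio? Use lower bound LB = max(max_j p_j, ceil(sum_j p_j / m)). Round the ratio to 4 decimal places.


LPT order: [24, 20, 13, 8, 7]
Machine loads after assignment: [24, 20, 13, 15]
LPT makespan = 24
Lower bound = max(max_job, ceil(total/4)) = max(24, 18) = 24
Ratio = 24 / 24 = 1.0

1.0


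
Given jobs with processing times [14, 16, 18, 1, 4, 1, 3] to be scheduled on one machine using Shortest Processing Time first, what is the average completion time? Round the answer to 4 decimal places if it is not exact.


Sort jobs by processing time (SPT order): [1, 1, 3, 4, 14, 16, 18]
Compute completion times sequentially:
  Job 1: processing = 1, completes at 1
  Job 2: processing = 1, completes at 2
  Job 3: processing = 3, completes at 5
  Job 4: processing = 4, completes at 9
  Job 5: processing = 14, completes at 23
  Job 6: processing = 16, completes at 39
  Job 7: processing = 18, completes at 57
Sum of completion times = 136
Average completion time = 136/7 = 19.4286

19.4286


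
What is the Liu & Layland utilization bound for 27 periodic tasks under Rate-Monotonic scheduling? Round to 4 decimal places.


Compute 2^(1/27) = 1.0260044847
Subtract 1: 1.0260044847 - 1 = 0.0260044847
Multiply by n: 27 * 0.0260044847 = 0.7021210869
Round to 4 dp: 0.7021

0.7021


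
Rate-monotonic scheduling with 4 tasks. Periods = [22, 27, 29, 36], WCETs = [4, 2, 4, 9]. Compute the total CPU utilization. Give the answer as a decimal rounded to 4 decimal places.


Compute individual utilizations (exact fractions):
  Task 1: C/T = 4/22 = 2/11 (approx. 0.1818)
  Task 2: C/T = 2/27 (approx. 0.0741)
  Task 3: C/T = 4/29 (approx. 0.1379)
  Task 4: C/T = 9/36 = 1/4 (approx. 0.25)
Total utilization U = 2/11 + 2/27 + 4/29 + 1/4 = 22181/34452
Rounded to 4 decimal places: U = 0.6438
RM (Liu & Layland) bound for 4 tasks = 0.756828; compare with U = 22181/34452 (approx. 0.643823)
U <= bound, so schedulable by RM sufficient condition.

0.6438


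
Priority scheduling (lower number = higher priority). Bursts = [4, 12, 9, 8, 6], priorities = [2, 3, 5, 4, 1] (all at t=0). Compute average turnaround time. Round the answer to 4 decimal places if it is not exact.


Sort by priority (ascending = highest first):
Order: [(1, 6), (2, 4), (3, 12), (4, 8), (5, 9)]
Completion times:
  Priority 1, burst=6, C=6
  Priority 2, burst=4, C=10
  Priority 3, burst=12, C=22
  Priority 4, burst=8, C=30
  Priority 5, burst=9, C=39
Average turnaround = 107/5 = 21.4

21.4


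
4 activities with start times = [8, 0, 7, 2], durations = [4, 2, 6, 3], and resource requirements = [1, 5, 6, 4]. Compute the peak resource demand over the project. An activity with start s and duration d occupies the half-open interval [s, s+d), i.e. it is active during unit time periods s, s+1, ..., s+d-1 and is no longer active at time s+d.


Each activity i is active on [start_i, start_i + duration_i).
Compute total resource usage per time slot:
  t=0: active resources = [5], total = 5
  t=1: active resources = [5], total = 5
  t=2: active resources = [4], total = 4
  t=3: active resources = [4], total = 4
  t=4: active resources = [4], total = 4
  t=5: active resources = [], total = 0
  t=6: active resources = [], total = 0
  t=7: active resources = [6], total = 6
  t=8: active resources = [1, 6], total = 7
  t=9: active resources = [1, 6], total = 7
  t=10: active resources = [1, 6], total = 7
  t=11: active resources = [1, 6], total = 7
  t=12: active resources = [6], total = 6
Peak resource demand = 7

7
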